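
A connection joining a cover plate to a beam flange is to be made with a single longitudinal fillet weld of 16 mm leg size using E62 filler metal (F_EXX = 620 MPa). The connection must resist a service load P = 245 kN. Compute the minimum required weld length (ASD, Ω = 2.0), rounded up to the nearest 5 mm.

Throat t_e = 0.707 × 16 = 11.31 mm.
r_n/Ω = (0.6 × 620 × 11.31) / 2.0 = 2104 N/mm = 2.104 kN/mm.
L_req = P / (r_n/Ω) = 245 / 2.104 = 116.4 mm total.
Round up → use L = 120 mm.

L = 120 mm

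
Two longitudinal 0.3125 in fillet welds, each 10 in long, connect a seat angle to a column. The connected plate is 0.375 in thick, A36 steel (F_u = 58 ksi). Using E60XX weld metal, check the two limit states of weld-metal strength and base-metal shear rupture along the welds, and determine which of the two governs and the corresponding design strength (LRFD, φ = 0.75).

E60XX → F_EXX = 60 ksi.
t_e = 0.707 × 0.3125 = 0.2209 in; L = 20 in.
Weld metal: φR_n = 0.75 × 0.6 × 60 × 0.2209 × 20 = 119.3 kip.
Base metal (shear rupture): φR_n = 0.75 × 0.6 × 58 × 0.375 × 20 = 195.8 kip.
Governing: weld metal.

φR_n ≈ 119 kip (weld metal governs)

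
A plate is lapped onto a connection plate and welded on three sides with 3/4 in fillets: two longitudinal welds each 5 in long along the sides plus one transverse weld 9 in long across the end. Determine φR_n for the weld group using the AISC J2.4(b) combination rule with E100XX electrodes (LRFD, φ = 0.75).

φR_n ≈ 525 kips

E100XX → F_EXX = 100 ksi.
t_e = 0.707 × 0.75 = 0.5302 in.
R_nwl = 0.6 × 100 × 0.5302 × 10 = 318.2 kips (longitudinal, 2 welds).
R_nwt = 0.6 × 100 × 0.5302 × 9 = 286.3 kips (transverse, base value).
(i) R_nwl + R_nwt = 604.5 kips; (ii) 0.85 R_nwl + 1.5 R_nwt = 699.9 kips.
R_n = max = 699.9 kips [governs: (ii)]; φR_n = 524.9 kips.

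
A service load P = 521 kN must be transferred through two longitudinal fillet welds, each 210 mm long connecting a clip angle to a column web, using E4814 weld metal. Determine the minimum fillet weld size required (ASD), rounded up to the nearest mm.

E48XX → F_EXX = 480 MPa.
Total weld length L = 420 mm.
Required throat t_e = P × Ω / (0.6 F_EXX × L) = 521 × 2.0 / (0.6 × 480 × 420 × 10⁻³) = 8.614 mm.
Required leg w = t_e / 0.707 = 12.18 mm → use 13 mm.

w = 13 mm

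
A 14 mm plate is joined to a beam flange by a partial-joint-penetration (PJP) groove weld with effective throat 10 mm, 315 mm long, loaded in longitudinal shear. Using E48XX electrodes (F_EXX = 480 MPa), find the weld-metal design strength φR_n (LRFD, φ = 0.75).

Effective throat (given) t_e = 10 mm.
A_we = 10 × 315 = 3150 mm².
F_nw = 0.6 F_EXX = 288 MPa.
φR_n = 0.75 × 288 × 3150 × 10⁻³ = 680.4 kN.

φR_n ≈ 680 kN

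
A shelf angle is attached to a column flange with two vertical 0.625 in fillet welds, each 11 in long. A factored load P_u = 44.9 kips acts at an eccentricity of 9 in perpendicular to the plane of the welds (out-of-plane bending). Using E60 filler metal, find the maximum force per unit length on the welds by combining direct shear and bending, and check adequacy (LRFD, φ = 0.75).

E60XX → F_EXX = 60 ksi.
L_w = 2 × 11 = 22 in; section modulus (unit throat) S = 2 × L²/6 = 40.33 in².
Direct shear f_v = P/L_w = 44.9/22 = 2.041 kip/in.
Moment M = P × e = 44.9 × 9 = 404.1 kip·in; bending f_b = M/S = 10.02 kip/in.
f_max = √(f_v² + f_b²) = √(2.041² + 10.02²) = 10.22 kip/in.
φr_n = 0.75 × 0.6 × 60 × (0.707 × 0.625) = 11.93 kip/in → adequate.

f_max ≈ 10.2 kip/in; adequate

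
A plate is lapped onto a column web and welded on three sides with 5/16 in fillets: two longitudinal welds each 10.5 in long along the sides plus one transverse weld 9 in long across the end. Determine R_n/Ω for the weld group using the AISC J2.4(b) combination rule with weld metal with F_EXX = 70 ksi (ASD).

R_n/Ω ≈ 145 kips

t_e = 0.707 × 0.3125 = 0.2209 in.
R_nwl = 0.6 × 70 × 0.2209 × 21 = 194.9 kips (longitudinal, 2 welds).
R_nwt = 0.6 × 70 × 0.2209 × 9 = 83.51 kips (transverse, base value).
(i) R_nwl + R_nwt = 278.4 kips; (ii) 0.85 R_nwl + 1.5 R_nwt = 290.9 kips.
R_n = max = 290.9 kips [governs: (ii)]; R_n/Ω = 145.5 kips.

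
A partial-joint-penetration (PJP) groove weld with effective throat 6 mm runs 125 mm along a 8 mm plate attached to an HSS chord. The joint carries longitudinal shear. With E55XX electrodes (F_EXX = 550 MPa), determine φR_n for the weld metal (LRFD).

Effective throat (given) t_e = 6 mm.
A_we = 6 × 125 = 750 mm².
F_nw = 0.6 F_EXX = 330 MPa.
φR_n = 0.75 × 330 × 750 × 10⁻³ = 185.6 kN.

φR_n ≈ 186 kN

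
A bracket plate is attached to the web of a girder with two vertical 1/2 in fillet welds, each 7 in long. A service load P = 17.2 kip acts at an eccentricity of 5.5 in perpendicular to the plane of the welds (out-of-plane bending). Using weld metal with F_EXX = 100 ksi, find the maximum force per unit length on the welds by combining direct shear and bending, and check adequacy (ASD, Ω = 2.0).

f_max ≈ 5.92 kip/in; adequate

L_w = 2 × 7 = 14 in; section modulus (unit throat) S = 2 × L²/6 = 16.33 in².
Direct shear f_v = P/L_w = 17.2/14 = 1.229 kip/in.
Moment M = P × e = 17.2 × 5.5 = 94.6 kip·in; bending f_b = M/S = 5.792 kip/in.
f_max = √(f_v² + f_b²) = √(1.229² + 5.792²) = 5.921 kip/in.
r_n/Ω = (1/2.0) × 0.6 × 100 × (0.707 × 0.5) = 10.6 kip/in → adequate.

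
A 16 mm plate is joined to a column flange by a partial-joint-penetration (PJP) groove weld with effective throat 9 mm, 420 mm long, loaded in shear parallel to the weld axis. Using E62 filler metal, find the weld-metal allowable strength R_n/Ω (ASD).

R_n/Ω ≈ 703 kN

E62XX → F_EXX = 620 MPa.
Effective throat (given) t_e = 9 mm.
A_we = 9 × 420 = 3780 mm².
F_nw = 0.6 F_EXX = 372 MPa.
R_n/Ω = (372 × 3780) / 2.0 × 10⁻³ = 703.1 kN.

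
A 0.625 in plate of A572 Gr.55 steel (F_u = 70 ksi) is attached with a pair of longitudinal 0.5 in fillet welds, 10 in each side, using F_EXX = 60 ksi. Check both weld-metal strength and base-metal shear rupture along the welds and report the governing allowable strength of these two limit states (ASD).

t_e = 0.707 × 0.5 = 0.3535 in; L = 20 in.
Weld metal: R_n/Ω = (1/2.0) × 0.6 × 60 × 0.3535 × 20 = 127.3 kips.
Base metal (shear rupture): R_n/Ω = (1/2.0) × 0.6 × 70 × 0.625 × 20 = 262.5 kips.
Governing: weld metal.

R_n/Ω ≈ 127 kips (weld metal governs)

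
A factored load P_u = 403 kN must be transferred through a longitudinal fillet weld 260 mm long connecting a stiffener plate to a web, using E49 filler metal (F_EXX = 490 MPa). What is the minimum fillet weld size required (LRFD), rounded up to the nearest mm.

w = 10 mm

Total weld length L = 260 mm.
Required throat t_e = P_u / (φ × 0.6 F_EXX × L) = 403 / (0.75 × 0.6 × 490 × 260 × 10⁻³) = 7.029 mm.
Required leg w = t_e / 0.707 = 9.943 mm → use 10 mm.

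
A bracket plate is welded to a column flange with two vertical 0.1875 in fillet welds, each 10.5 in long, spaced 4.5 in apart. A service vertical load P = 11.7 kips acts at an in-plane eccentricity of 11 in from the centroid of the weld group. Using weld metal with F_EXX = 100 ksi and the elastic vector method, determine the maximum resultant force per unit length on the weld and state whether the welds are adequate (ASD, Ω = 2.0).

Total weld length L_w = 21 in. Treat welds as unit-width lines.
Polar moment about centroid: J = 2[d³/12 + d(b/2)²] = 2[10.5³/12 + 10.5×2.25²] = 299.2 in³.
Direct shear f_v = P/L_w = 11.7 / 21 = 0.5571 kip/in (vertical).
Torsion M = P·e = 11.7 × 11 = 128.7 kip·in.
Critical point at (x, y) = (2.25, 5.25) from centroid. f_tx = M·y/J = 2.258 kip/in; f_ty = M·x/J = 0.9677 kip/in.
Resultant f_max = √[f_tx² + (f_v + f_ty)²] = √[2.258² + (0.5571 + 0.9677)²] = 2.725 kip/in.
Capacity per unit length: r_n/Ω = (1/2.0) × 0.6 × 100 × (0.707 × 0.1875) = 3.977 kip/in.
2.725 ≤ 3.977 → adequate.

f_max ≈ 2.72 kip/in; adequate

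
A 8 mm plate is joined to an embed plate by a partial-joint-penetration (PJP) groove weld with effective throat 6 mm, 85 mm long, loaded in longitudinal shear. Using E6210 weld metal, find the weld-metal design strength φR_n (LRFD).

φR_n ≈ 142 kN

E62XX → F_EXX = 620 MPa.
Effective throat (given) t_e = 6 mm.
A_we = 6 × 85 = 510 mm².
F_nw = 0.6 F_EXX = 372 MPa.
φR_n = 0.75 × 372 × 510 × 10⁻³ = 142.3 kN.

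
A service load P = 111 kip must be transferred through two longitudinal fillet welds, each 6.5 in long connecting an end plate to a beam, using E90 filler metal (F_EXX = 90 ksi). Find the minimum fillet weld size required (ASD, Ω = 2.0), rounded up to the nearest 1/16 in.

w = 1/2 in

Total weld length L = 13 in.
Required throat t_e = P × Ω / (0.6 F_EXX × L) = 111 × 2.0 / (0.6 × 90 × 13) = 0.3162 in.
Required leg w = t_e / 0.707 = 0.4473 in → use 1/2 in.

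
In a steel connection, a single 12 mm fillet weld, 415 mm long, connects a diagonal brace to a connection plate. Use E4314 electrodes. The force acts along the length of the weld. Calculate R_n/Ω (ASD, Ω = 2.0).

E43XX → F_EXX = 430 MPa.
Effective throat t_e = 0.707 × 12 = 8.484 mm.
Total length L = 415 mm; A_we = 8.484 × 415 = 3521 mm².
F_nw = 0.6 F_EXX = 0.6 × 430 = 258 MPa.
R_n = 258 × 3521 × 10⁻³ = 908.4 kN; R_n/Ω = 908.4/2.0 = 454.2 kN.

R_n/Ω ≈ 454 kN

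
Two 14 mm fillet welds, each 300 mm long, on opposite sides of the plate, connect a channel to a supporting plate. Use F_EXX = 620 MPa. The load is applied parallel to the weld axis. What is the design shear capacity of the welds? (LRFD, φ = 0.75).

φR_n ≈ 1660 kN

Effective throat t_e = 0.707 × 14 = 9.898 mm.
Total length L = 600 mm; A_we = 9.898 × 600 = 5939 mm².
F_nw = 0.6 F_EXX = 0.6 × 620 = 372 MPa.
φR_n = 0.75 × 372 × 5939 × 10⁻³ = 1657 kN.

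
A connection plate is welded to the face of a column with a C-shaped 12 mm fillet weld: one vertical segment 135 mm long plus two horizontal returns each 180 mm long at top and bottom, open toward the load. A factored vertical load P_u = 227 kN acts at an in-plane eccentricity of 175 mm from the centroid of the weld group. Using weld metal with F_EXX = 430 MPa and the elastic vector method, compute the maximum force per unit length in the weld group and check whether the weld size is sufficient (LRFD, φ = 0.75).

Total weld length L_w = 495 mm. Treat welds as unit-width lines.
Centroid: x̄ = 2×180×90 / 495 = 65.45 mm from the vertical weld.
Polar moment about centroid: J = I_x + I_y = [135³/12 + 2×180×67.5²] + [135×65.45² + 2(180³/12 + 180×24.55²)] = 3613000 mm³.
Direct shear f_v = P/L_w = 227×10³ / 495 = 458.6 N/mm (vertical).
Torsion M = P·e = 227×10³ × 175 = 39725000 N·mm.
Critical point at (x, y) = (114.5, 67.5) from centroid. f_tx = M·y/J = 742.3 N/mm; f_ty = M·x/J = 1260 N/mm.
Resultant f_max = √[f_tx² + (f_v + f_ty)²] = √[742.3² + (458.6 + 1260)²] = 1872 N/mm.
Capacity per unit length: φr_n = 0.75 × 0.6 × 430 × (0.707 × 12) = 1642 N/mm.
1872 > 1642 → NOT adequate.

f_max ≈ 1870 N/mm; NOT adequate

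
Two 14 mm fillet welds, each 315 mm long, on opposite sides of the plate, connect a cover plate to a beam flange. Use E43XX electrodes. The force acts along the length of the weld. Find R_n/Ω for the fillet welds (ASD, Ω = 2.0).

E43XX → F_EXX = 430 MPa.
Effective throat t_e = 0.707 × 14 = 9.898 mm.
Total length L = 630 mm; A_we = 9.898 × 630 = 6236 mm².
F_nw = 0.6 F_EXX = 0.6 × 430 = 258 MPa.
R_n = 258 × 6236 × 10⁻³ = 1609 kN; R_n/Ω = 1609/2.0 = 804.4 kN.

R_n/Ω ≈ 804 kN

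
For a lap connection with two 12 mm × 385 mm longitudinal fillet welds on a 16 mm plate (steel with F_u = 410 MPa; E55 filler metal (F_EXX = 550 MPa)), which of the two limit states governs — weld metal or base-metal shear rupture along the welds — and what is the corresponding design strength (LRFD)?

φR_n ≈ 1620 kN (weld metal governs)

t_e = 0.707 × 12 = 8.484 mm; L = 770 mm.
Weld metal: φR_n = 0.75 × 0.6 × 550 × 8.484 × 770 × 10⁻³ = 1617 kN.
Base metal (shear rupture): φR_n = 0.75 × 0.6 × 410 × 16 × 770 × 10⁻³ = 2273 kN.
Governing: weld metal.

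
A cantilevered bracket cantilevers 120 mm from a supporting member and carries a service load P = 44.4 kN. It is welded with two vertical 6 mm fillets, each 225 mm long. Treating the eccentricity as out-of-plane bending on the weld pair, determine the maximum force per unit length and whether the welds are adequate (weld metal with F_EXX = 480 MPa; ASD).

f_max ≈ 331 N/mm; adequate

L_w = 2 × 225 = 450 mm; section modulus (unit throat) S = 2 × L²/6 = 16880 mm².
Direct shear f_v = P/L_w = 44.4×10³/450 = 98.67 N/mm.
Moment M = P × e = 44.4×10³ × 120 = 5328000 N·mm; bending f_b = M/S = 315.7 N/mm.
f_max = √(f_v² + f_b²) = √(98.67² + 315.7²) = 330.8 N/mm.
r_n/Ω = (1/2.0) × 0.6 × 480 × (0.707 × 6) = 610.8 N/mm → adequate.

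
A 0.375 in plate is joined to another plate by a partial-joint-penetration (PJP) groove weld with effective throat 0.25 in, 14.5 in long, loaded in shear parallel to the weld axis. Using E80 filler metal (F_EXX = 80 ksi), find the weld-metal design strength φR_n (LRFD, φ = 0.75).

φR_n ≈ 130 kip

Effective throat (given) t_e = 0.25 in.
A_we = 0.25 × 14.5 = 3.625 in².
F_nw = 0.6 F_EXX = 48 ksi.
φR_n = 0.75 × 48 × 3.625 = 130.5 kip.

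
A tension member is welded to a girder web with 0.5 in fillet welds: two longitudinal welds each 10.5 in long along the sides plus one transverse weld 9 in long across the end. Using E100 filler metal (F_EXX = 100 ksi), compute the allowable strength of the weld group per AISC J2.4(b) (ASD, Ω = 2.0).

R_n/Ω ≈ 332 kip

t_e = 0.707 × 0.5 = 0.3535 in.
R_nwl = 0.6 × 100 × 0.3535 × 21 = 445.4 kip (longitudinal, 2 welds).
R_nwt = 0.6 × 100 × 0.3535 × 9 = 190.9 kip (transverse, base value).
(i) R_nwl + R_nwt = 636.3 kip; (ii) 0.85 R_nwl + 1.5 R_nwt = 664.9 kip.
R_n = max = 664.9 kip [governs: (ii)]; R_n/Ω = 332.5 kip.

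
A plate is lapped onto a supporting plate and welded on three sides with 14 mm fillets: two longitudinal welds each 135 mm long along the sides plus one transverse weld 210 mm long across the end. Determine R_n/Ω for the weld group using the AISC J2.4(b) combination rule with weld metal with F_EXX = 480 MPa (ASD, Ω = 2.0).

R_n/Ω ≈ 776 kN

t_e = 0.707 × 14 = 9.898 mm.
R_nwl = 0.6 × 480 × 9.898 × 270 × 10⁻³ = 769.7 kN (longitudinal, 2 welds).
R_nwt = 0.6 × 480 × 9.898 × 210 × 10⁻³ = 598.6 kN (transverse, base value).
(i) R_nwl + R_nwt = 1368 kN; (ii) 0.85 R_nwl + 1.5 R_nwt = 1552 kN.
R_n = max = 1552 kN [governs: (ii)]; R_n/Ω = 776.1 kN.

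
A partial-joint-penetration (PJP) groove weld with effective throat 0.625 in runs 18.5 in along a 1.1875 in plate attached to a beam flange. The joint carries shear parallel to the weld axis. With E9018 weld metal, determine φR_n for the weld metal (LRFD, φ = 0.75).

φR_n ≈ 468 kips

E90XX → F_EXX = 90 ksi.
Effective throat (given) t_e = 0.625 in.
A_we = 0.625 × 18.5 = 11.56 in².
F_nw = 0.6 F_EXX = 54 ksi.
φR_n = 0.75 × 54 × 11.56 = 468.3 kips.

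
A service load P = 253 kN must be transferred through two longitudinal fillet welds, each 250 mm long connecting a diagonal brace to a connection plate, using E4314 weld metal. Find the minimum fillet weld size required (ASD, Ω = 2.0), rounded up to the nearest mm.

E43XX → F_EXX = 430 MPa.
Total weld length L = 500 mm.
Required throat t_e = P × Ω / (0.6 F_EXX × L) = 253 × 2.0 / (0.6 × 430 × 500 × 10⁻³) = 3.922 mm.
Required leg w = t_e / 0.707 = 5.548 mm → use 6 mm.

w = 6 mm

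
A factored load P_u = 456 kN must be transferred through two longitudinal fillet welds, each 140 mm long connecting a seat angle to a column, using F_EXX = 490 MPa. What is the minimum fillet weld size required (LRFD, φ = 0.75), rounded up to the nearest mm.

w = 11 mm

Total weld length L = 280 mm.
Required throat t_e = P_u / (φ × 0.6 F_EXX × L) = 456 / (0.75 × 0.6 × 490 × 280 × 10⁻³) = 7.386 mm.
Required leg w = t_e / 0.707 = 10.45 mm → use 11 mm.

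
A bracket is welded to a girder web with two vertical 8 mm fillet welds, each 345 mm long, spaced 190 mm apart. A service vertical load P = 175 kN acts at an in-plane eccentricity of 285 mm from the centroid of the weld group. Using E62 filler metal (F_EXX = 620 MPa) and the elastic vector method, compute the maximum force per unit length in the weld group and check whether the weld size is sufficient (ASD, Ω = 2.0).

Total weld length L_w = 690 mm. Treat welds as unit-width lines.
Polar moment about centroid: J = 2[d³/12 + d(b/2)²] = 2[345³/12 + 345×95²] = 13070000 mm³.
Direct shear f_v = P/L_w = 175×10³ / 690 = 253.6 N/mm (vertical).
Torsion M = P·e = 175×10³ × 285 = 49875000 N·mm.
Critical point at (x, y) = (95, 172.5) from centroid. f_tx = M·y/J = 658.2 N/mm; f_ty = M·x/J = 362.5 N/mm.
Resultant f_max = √[f_tx² + (f_v + f_ty)²] = √[658.2² + (253.6 + 362.5)²] = 901.6 N/mm.
Capacity per unit length: r_n/Ω = (1/2.0) × 0.6 × 620 × (0.707 × 8) = 1052 N/mm.
901.6 ≤ 1052 → adequate.

f_max ≈ 902 N/mm; adequate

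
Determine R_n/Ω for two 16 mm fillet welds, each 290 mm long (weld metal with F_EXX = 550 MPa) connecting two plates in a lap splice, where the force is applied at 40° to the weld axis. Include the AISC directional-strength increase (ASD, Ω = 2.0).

t_e = 0.707 × 16 = 11.31 mm; A_we = 11.31 × 580 = 6561 mm².
Directional factor: 1.0 + 0.5 sin^1.5(40°) = 1.258.
F_nw = 0.6 × 550 × 1.258 = 415 MPa.
R_n/Ω = (415 × 6561) / 2.0 × 10⁻³ = 1362 kN.

R_n/Ω ≈ 1360 kN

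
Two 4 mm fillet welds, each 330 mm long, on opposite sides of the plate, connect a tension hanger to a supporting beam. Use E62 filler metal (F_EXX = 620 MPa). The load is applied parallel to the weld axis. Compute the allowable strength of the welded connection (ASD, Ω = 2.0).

R_n/Ω ≈ 347 kN

Effective throat t_e = 0.707 × 4 = 2.828 mm.
Total length L = 660 mm; A_we = 2.828 × 660 = 1866 mm².
F_nw = 0.6 F_EXX = 0.6 × 620 = 372 MPa.
R_n = 372 × 1866 × 10⁻³ = 694.3 kN; R_n/Ω = 694.3/2.0 = 347.2 kN.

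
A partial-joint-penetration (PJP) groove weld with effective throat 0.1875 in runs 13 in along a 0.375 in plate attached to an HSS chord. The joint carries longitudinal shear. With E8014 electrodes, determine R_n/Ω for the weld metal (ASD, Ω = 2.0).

E80XX → F_EXX = 80 ksi.
Effective throat (given) t_e = 0.1875 in.
A_we = 0.1875 × 13 = 2.438 in².
F_nw = 0.6 F_EXX = 48 ksi.
R_n/Ω = (48 × 2.438) / 2.0 = 58.5 kips.

R_n/Ω ≈ 58.5 kips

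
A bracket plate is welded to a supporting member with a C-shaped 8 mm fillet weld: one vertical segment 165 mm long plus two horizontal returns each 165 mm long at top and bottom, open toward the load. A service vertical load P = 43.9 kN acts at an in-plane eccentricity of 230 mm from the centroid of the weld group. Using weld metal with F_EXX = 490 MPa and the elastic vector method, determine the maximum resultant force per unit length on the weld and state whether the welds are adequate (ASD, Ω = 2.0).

Total weld length L_w = 495 mm. Treat welds as unit-width lines.
Centroid: x̄ = 2×165×82.5 / 495 = 55 mm from the vertical weld.
Polar moment about centroid: J = I_x + I_y = [165³/12 + 2×165×82.5²] + [165×55² + 2(165³/12 + 165×27.5²)] = 4118000 mm³.
Direct shear f_v = P/L_w = 43.9×10³ / 495 = 88.69 N/mm (vertical).
Torsion M = P·e = 43.9×10³ × 230 = 10097000 N·mm.
Critical point at (x, y) = (110, 82.5) from centroid. f_tx = M·y/J = 202.3 N/mm; f_ty = M·x/J = 269.7 N/mm.
Resultant f_max = √[f_tx² + (f_v + f_ty)²] = √[202.3² + (88.69 + 269.7)²] = 411.6 N/mm.
Capacity per unit length: r_n/Ω = (1/2.0) × 0.6 × 490 × (0.707 × 8) = 831.4 N/mm.
411.6 ≤ 831.4 → adequate.

f_max ≈ 412 N/mm; adequate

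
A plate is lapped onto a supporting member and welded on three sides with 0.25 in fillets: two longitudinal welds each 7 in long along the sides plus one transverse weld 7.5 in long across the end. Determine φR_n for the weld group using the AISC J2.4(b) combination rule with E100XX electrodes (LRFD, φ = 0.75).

φR_n ≈ 184 kip

E100XX → F_EXX = 100 ksi.
t_e = 0.707 × 0.25 = 0.1767 in.
R_nwl = 0.6 × 100 × 0.1767 × 14 = 148.5 kip (longitudinal, 2 welds).
R_nwt = 0.6 × 100 × 0.1767 × 7.5 = 79.54 kip (transverse, base value).
(i) R_nwl + R_nwt = 228 kip; (ii) 0.85 R_nwl + 1.5 R_nwt = 245.5 kip.
R_n = max = 245.5 kip [governs: (ii)]; φR_n = 184.1 kip.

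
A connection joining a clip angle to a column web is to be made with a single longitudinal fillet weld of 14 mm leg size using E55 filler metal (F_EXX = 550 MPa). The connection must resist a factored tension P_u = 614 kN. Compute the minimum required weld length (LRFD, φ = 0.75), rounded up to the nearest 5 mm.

L = 255 mm

Throat t_e = 0.707 × 14 = 9.898 mm.
φr_n = 0.75 × 0.6 × 550 × 9.898 × 10⁻³ = 2.45 kN/mm.
L_req = P_u / φr_n = 614 / 2.45 = 250.6 mm total.
Round up → use L = 255 mm.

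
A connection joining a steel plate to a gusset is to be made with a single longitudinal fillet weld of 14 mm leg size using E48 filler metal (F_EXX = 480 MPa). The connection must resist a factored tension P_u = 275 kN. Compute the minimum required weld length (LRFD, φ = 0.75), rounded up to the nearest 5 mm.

Throat t_e = 0.707 × 14 = 9.898 mm.
φr_n = 0.75 × 0.6 × 480 × 9.898 × 10⁻³ = 2.138 kN/mm.
L_req = P_u / φr_n = 275 / 2.138 = 128.6 mm total.
Round up → use L = 130 mm.

L = 130 mm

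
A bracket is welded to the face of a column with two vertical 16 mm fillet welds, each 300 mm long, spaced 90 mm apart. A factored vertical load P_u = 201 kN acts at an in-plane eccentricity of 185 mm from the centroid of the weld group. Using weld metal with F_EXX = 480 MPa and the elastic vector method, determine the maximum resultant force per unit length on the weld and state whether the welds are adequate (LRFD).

f_max ≈ 1160 N/mm; adequate

Total weld length L_w = 600 mm. Treat welds as unit-width lines.
Polar moment about centroid: J = 2[d³/12 + d(b/2)²] = 2[300³/12 + 300×45²] = 5715000 mm³.
Direct shear f_v = P/L_w = 201×10³ / 600 = 335 N/mm (vertical).
Torsion M = P·e = 201×10³ × 185 = 37185000 N·mm.
Critical point at (x, y) = (45, 150) from centroid. f_tx = M·y/J = 976 N/mm; f_ty = M·x/J = 292.8 N/mm.
Resultant f_max = √[f_tx² + (f_v + f_ty)²] = √[976² + (335 + 292.8)²] = 1160 N/mm.
Capacity per unit length: φr_n = 0.75 × 0.6 × 480 × (0.707 × 16) = 2443 N/mm.
1160 ≤ 2443 → adequate.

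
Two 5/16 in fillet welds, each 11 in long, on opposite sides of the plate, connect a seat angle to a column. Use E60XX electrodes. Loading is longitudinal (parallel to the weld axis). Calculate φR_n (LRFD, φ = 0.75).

E60XX → F_EXX = 60 ksi.
Effective throat t_e = 0.707 × 0.3125 = 0.2209 in.
Total length L = 22 in; A_we = 0.2209 × 22 = 4.861 in².
F_nw = 0.6 F_EXX = 0.6 × 60 = 36 ksi.
φR_n = 0.75 × 36 × 4.861 = 131.2 kip.

φR_n ≈ 131 kip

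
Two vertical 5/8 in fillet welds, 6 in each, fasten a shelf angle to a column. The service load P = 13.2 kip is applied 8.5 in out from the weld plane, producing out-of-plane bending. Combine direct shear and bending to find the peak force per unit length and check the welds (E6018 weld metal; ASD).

E60XX → F_EXX = 60 ksi.
L_w = 2 × 6 = 12 in; section modulus (unit throat) S = 2 × L²/6 = 12 in².
Direct shear f_v = P/L_w = 13.2/12 = 1.1 kip/in.
Moment M = P × e = 13.2 × 8.5 = 112.2 kip·in; bending f_b = M/S = 9.35 kip/in.
f_max = √(f_v² + f_b²) = √(1.1² + 9.35²) = 9.414 kip/in.
r_n/Ω = (1/2.0) × 0.6 × 60 × (0.707 × 0.625) = 7.954 kip/in → NOT adequate.

f_max ≈ 9.41 kip/in; NOT adequate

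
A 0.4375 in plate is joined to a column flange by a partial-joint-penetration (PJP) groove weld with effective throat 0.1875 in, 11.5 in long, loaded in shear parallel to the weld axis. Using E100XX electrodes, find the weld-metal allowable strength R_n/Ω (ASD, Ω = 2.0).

E100XX → F_EXX = 100 ksi.
Effective throat (given) t_e = 0.1875 in.
A_we = 0.1875 × 11.5 = 2.156 in².
F_nw = 0.6 F_EXX = 60 ksi.
R_n/Ω = (60 × 2.156) / 2.0 = 64.69 kip.

R_n/Ω ≈ 64.7 kip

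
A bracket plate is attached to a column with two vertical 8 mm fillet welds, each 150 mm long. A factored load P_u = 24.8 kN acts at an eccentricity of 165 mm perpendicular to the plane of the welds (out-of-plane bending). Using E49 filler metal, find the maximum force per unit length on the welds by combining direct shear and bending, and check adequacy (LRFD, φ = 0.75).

E49XX → F_EXX = 490 MPa.
L_w = 2 × 150 = 300 mm; section modulus (unit throat) S = 2 × L²/6 = 7500 mm².
Direct shear f_v = P/L_w = 24.8×10³/300 = 82.67 N/mm.
Moment M = P × e = 24.8×10³ × 165 = 4092000 N·mm; bending f_b = M/S = 545.6 N/mm.
f_max = √(f_v² + f_b²) = √(82.67² + 545.6²) = 551.8 N/mm.
φr_n = 0.75 × 0.6 × 490 × (0.707 × 8) = 1247 N/mm → adequate.

f_max ≈ 552 N/mm; adequate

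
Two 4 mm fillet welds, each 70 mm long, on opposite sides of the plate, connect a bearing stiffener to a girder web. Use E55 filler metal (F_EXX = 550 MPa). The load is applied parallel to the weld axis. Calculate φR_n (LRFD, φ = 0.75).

φR_n ≈ 98 kN

Effective throat t_e = 0.707 × 4 = 2.828 mm.
Total length L = 140 mm; A_we = 2.828 × 140 = 395.9 mm².
F_nw = 0.6 F_EXX = 0.6 × 550 = 330 MPa.
φR_n = 0.75 × 330 × 395.9 × 10⁻³ = 97.99 kN.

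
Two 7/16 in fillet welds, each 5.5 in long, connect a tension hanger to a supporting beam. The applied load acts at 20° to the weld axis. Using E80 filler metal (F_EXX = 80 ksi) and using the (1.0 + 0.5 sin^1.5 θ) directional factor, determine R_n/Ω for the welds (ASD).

R_n/Ω ≈ 89.8 kip

t_e = 0.707 × 0.4375 = 0.3093 in; A_we = 0.3093 × 11 = 3.402 in².
Directional factor: 1.0 + 0.5 sin^1.5(20°) = 1.1.
F_nw = 0.6 × 80 × 1.1 = 52.8 ksi.
R_n/Ω = (52.8 × 3.402) / 2.0 = 89.83 kip.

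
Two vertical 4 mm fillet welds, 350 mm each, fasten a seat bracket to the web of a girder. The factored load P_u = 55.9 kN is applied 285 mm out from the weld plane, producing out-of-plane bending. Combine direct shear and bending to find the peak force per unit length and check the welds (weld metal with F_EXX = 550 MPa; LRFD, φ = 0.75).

f_max ≈ 398 N/mm; adequate

L_w = 2 × 350 = 700 mm; section modulus (unit throat) S = 2 × L²/6 = 40830 mm².
Direct shear f_v = P/L_w = 55.9×10³/700 = 79.86 N/mm.
Moment M = P × e = 55.9×10³ × 285 = 15932000 N·mm; bending f_b = M/S = 390.2 N/mm.
f_max = √(f_v² + f_b²) = √(79.86² + 390.2²) = 398.2 N/mm.
φr_n = 0.75 × 0.6 × 550 × (0.707 × 4) = 699.9 N/mm → adequate.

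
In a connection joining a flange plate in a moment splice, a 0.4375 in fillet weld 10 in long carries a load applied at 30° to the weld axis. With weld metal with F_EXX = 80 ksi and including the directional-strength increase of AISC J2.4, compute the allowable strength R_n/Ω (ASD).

R_n/Ω ≈ 87.4 kips

t_e = 0.707 × 0.4375 = 0.3093 in; A_we = 0.3093 × 10 = 3.093 in².
Directional factor: 1.0 + 0.5 sin^1.5(30°) = 1.177.
F_nw = 0.6 × 80 × 1.177 = 56.49 ksi.
R_n/Ω = (56.49 × 3.093) / 2.0 = 87.36 kips.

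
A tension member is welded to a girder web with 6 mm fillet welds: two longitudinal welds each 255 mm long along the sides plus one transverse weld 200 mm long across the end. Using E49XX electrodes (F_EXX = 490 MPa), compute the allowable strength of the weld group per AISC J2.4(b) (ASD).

t_e = 0.707 × 6 = 4.242 mm.
R_nwl = 0.6 × 490 × 4.242 × 510 × 10⁻³ = 636 kN (longitudinal, 2 welds).
R_nwt = 0.6 × 490 × 4.242 × 200 × 10⁻³ = 249.4 kN (transverse, base value).
(i) R_nwl + R_nwt = 885.5 kN; (ii) 0.85 R_nwl + 1.5 R_nwt = 914.8 kN.
R_n = max = 914.8 kN [governs: (ii)]; R_n/Ω = 457.4 kN.

R_n/Ω ≈ 457 kN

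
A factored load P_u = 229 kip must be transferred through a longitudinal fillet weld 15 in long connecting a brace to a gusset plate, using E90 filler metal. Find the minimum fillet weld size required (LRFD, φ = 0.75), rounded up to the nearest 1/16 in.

w = 9/16 in

E90XX → F_EXX = 90 ksi.
Total weld length L = 15 in.
Required throat t_e = P_u / (φ × 0.6 F_EXX × L) = 229 / (0.75 × 0.6 × 90 × 15) = 0.377 in.
Required leg w = t_e / 0.707 = 0.5332 in → use 9/16 in.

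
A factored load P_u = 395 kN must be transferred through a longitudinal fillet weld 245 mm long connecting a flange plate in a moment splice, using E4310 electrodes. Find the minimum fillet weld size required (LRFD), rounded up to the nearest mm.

E43XX → F_EXX = 430 MPa.
Total weld length L = 245 mm.
Required throat t_e = P_u / (φ × 0.6 F_EXX × L) = 395 / (0.75 × 0.6 × 430 × 245 × 10⁻³) = 8.332 mm.
Required leg w = t_e / 0.707 = 11.79 mm → use 12 mm.

w = 12 mm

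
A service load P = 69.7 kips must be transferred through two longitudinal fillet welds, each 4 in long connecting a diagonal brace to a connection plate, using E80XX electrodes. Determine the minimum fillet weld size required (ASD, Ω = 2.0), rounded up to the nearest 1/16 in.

w = 9/16 in

E80XX → F_EXX = 80 ksi.
Total weld length L = 8 in.
Required throat t_e = P × Ω / (0.6 F_EXX × L) = 69.7 × 2.0 / (0.6 × 80 × 8) = 0.363 in.
Required leg w = t_e / 0.707 = 0.5135 in → use 9/16 in.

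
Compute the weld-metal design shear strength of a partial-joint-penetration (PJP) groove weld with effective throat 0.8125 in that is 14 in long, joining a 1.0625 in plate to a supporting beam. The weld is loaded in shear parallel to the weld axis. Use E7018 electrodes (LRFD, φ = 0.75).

E70XX → F_EXX = 70 ksi.
Effective throat (given) t_e = 0.8125 in.
A_we = 0.8125 × 14 = 11.38 in².
F_nw = 0.6 F_EXX = 42 ksi.
φR_n = 0.75 × 42 × 11.38 = 358.3 kips.

φR_n ≈ 358 kips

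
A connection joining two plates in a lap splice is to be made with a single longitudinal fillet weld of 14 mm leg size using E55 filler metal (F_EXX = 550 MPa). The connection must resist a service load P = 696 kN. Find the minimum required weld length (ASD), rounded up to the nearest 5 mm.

L = 430 mm

Throat t_e = 0.707 × 14 = 9.898 mm.
r_n/Ω = (0.6 × 550 × 9.898) / 2.0 = 1633 N/mm = 1.633 kN/mm.
L_req = P / (r_n/Ω) = 696 / 1.633 = 426.2 mm total.
Round up → use L = 430 mm.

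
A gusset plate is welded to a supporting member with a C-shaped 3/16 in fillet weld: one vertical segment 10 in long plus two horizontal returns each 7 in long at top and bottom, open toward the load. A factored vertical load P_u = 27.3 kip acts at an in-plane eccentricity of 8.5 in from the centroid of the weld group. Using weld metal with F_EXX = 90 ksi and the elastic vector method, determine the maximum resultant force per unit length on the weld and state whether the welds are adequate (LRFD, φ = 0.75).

f_max ≈ 3.8 kip/in; adequate

Total weld length L_w = 24 in. Treat welds as unit-width lines.
Centroid: x̄ = 2×7×3.5 / 24 = 2.042 in from the vertical weld.
Polar moment about centroid: J = I_x + I_y = [10³/12 + 2×7×5²] + [10×2.042² + 2(7³/12 + 7×1.458²)] = 562 in³.
Direct shear f_v = P/L_w = 27.3 / 24 = 1.137 kip/in (vertical).
Torsion M = P·e = 27.3 × 8.5 = 232.05 kip·in.
Critical point at (x, y) = (4.958, 5) from centroid. f_tx = M·y/J = 2.065 kip/in; f_ty = M·x/J = 2.047 kip/in.
Resultant f_max = √[f_tx² + (f_v + f_ty)²] = √[2.065² + (1.137 + 2.047)²] = 3.796 kip/in.
Capacity per unit length: φr_n = 0.75 × 0.6 × 90 × (0.707 × 0.1875) = 5.369 kip/in.
3.796 ≤ 5.369 → adequate.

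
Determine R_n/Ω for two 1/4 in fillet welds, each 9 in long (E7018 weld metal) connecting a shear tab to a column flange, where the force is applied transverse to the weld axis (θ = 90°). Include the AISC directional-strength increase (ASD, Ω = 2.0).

E70XX → F_EXX = 70 ksi.
t_e = 0.707 × 0.25 = 0.1767 in; A_we = 0.1767 × 18 = 3.181 in².
Directional factor: 1.0 + 0.5 sin^1.5(90°) = 1.5.
F_nw = 0.6 × 70 × 1.5 = 63 ksi.
R_n/Ω = (63 × 3.181) / 2.0 = 100.2 kip.

R_n/Ω ≈ 100 kip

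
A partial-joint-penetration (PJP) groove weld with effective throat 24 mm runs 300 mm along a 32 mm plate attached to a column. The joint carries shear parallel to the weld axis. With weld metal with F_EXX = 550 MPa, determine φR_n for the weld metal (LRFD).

Effective throat (given) t_e = 24 mm.
A_we = 24 × 300 = 7200 mm².
F_nw = 0.6 F_EXX = 330 MPa.
φR_n = 0.75 × 330 × 7200 × 10⁻³ = 1782 kN.

φR_n ≈ 1780 kN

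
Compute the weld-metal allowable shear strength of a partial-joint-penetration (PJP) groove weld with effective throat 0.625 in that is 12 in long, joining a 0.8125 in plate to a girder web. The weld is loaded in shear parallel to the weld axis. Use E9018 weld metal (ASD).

E90XX → F_EXX = 90 ksi.
Effective throat (given) t_e = 0.625 in.
A_we = 0.625 × 12 = 7.5 in².
F_nw = 0.6 F_EXX = 54 ksi.
R_n/Ω = (54 × 7.5) / 2.0 = 202.5 kip.

R_n/Ω ≈ 202 kip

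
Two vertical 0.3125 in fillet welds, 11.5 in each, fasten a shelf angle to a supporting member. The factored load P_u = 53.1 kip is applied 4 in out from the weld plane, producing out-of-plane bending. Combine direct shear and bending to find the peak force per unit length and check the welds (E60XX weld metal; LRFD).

E60XX → F_EXX = 60 ksi.
L_w = 2 × 11.5 = 23 in; section modulus (unit throat) S = 2 × L²/6 = 44.08 in².
Direct shear f_v = P/L_w = 53.1/23 = 2.309 kip/in.
Moment M = P × e = 53.1 × 4 = 212.4 kip·in; bending f_b = M/S = 4.818 kip/in.
f_max = √(f_v² + f_b²) = √(2.309² + 4.818²) = 5.343 kip/in.
φr_n = 0.75 × 0.6 × 60 × (0.707 × 0.3125) = 5.965 kip/in → adequate.

f_max ≈ 5.34 kip/in; adequate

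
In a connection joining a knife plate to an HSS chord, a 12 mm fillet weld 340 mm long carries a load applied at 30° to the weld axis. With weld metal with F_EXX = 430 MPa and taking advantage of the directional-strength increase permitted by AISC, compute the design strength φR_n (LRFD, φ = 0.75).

t_e = 0.707 × 12 = 8.484 mm; A_we = 8.484 × 340 = 2885 mm².
Directional factor: 1.0 + 0.5 sin^1.5(30°) = 1.177.
F_nw = 0.6 × 430 × 1.177 = 303.6 MPa.
φR_n = 0.75 × 303.6 × 2885 × 10⁻³ = 656.8 kN.

φR_n ≈ 657 kN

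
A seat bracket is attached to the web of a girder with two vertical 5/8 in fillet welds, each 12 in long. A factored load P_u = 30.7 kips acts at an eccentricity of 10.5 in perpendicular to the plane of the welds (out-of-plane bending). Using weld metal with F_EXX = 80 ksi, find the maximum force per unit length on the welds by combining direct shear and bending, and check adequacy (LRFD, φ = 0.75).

f_max ≈ 6.84 kip/in; adequate

L_w = 2 × 12 = 24 in; section modulus (unit throat) S = 2 × L²/6 = 48 in².
Direct shear f_v = P/L_w = 30.7/24 = 1.279 kip/in.
Moment M = P × e = 30.7 × 10.5 = 322.35 kip·in; bending f_b = M/S = 6.716 kip/in.
f_max = √(f_v² + f_b²) = √(1.279² + 6.716²) = 6.836 kip/in.
φr_n = 0.75 × 0.6 × 80 × (0.707 × 0.625) = 15.91 kip/in → adequate.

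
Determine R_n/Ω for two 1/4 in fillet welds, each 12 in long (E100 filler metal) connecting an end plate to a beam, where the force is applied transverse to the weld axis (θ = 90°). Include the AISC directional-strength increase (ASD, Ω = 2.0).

E100XX → F_EXX = 100 ksi.
t_e = 0.707 × 0.25 = 0.1767 in; A_we = 0.1767 × 24 = 4.242 in².
Directional factor: 1.0 + 0.5 sin^1.5(90°) = 1.5.
F_nw = 0.6 × 100 × 1.5 = 90 ksi.
R_n/Ω = (90 × 4.242) / 2.0 = 190.9 kip.

R_n/Ω ≈ 191 kip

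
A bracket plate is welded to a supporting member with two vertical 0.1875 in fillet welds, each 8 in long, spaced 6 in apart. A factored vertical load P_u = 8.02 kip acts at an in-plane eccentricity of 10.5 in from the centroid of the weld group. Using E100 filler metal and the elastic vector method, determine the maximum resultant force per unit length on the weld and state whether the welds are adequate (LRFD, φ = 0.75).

E100XX → F_EXX = 100 ksi.
Total weld length L_w = 16 in. Treat welds as unit-width lines.
Polar moment about centroid: J = 2[d³/12 + d(b/2)²] = 2[8³/12 + 8×3²] = 229.3 in³.
Direct shear f_v = P/L_w = 8.02 / 16 = 0.5012 kip/in (vertical).
Torsion M = P·e = 8.02 × 10.5 = 84.21 kip·in.
Critical point at (x, y) = (3, 4) from centroid. f_tx = M·y/J = 1.469 kip/in; f_ty = M·x/J = 1.102 kip/in.
Resultant f_max = √[f_tx² + (f_v + f_ty)²] = √[1.469² + (0.5012 + 1.102)²] = 2.174 kip/in.
Capacity per unit length: φr_n = 0.75 × 0.6 × 100 × (0.707 × 0.1875) = 5.965 kip/in.
2.174 ≤ 5.965 → adequate.

f_max ≈ 2.17 kip/in; adequate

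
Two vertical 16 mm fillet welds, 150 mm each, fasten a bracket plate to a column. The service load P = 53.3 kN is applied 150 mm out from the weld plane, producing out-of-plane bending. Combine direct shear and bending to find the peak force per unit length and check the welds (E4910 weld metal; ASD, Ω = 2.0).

E49XX → F_EXX = 490 MPa.
L_w = 2 × 150 = 300 mm; section modulus (unit throat) S = 2 × L²/6 = 7500 mm².
Direct shear f_v = P/L_w = 53.3×10³/300 = 177.7 N/mm.
Moment M = P × e = 53.3×10³ × 150 = 7995000 N·mm; bending f_b = M/S = 1066 N/mm.
f_max = √(f_v² + f_b²) = √(177.7² + 1066²) = 1081 N/mm.
r_n/Ω = (1/2.0) × 0.6 × 490 × (0.707 × 16) = 1663 N/mm → adequate.

f_max ≈ 1080 N/mm; adequate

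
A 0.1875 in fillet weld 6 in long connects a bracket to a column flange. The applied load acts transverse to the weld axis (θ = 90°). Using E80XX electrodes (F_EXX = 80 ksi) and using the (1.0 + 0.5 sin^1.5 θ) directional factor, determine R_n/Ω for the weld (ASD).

t_e = 0.707 × 0.1875 = 0.1326 in; A_we = 0.1326 × 6 = 0.7954 in².
Directional factor: 1.0 + 0.5 sin^1.5(90°) = 1.5.
F_nw = 0.6 × 80 × 1.5 = 72 ksi.
R_n/Ω = (72 × 0.7954) / 2.0 = 28.63 kips.

R_n/Ω ≈ 28.6 kips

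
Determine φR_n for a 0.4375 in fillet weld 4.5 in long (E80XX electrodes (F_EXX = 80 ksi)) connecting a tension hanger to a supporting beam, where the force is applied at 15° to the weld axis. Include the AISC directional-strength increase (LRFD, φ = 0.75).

t_e = 0.707 × 0.4375 = 0.3093 in; A_we = 0.3093 × 4.5 = 1.392 in².
Directional factor: 1.0 + 0.5 sin^1.5(15°) = 1.066.
F_nw = 0.6 × 80 × 1.066 = 51.16 ksi.
φR_n = 0.75 × 51.16 × 1.392 = 53.41 kips.

φR_n ≈ 53.4 kips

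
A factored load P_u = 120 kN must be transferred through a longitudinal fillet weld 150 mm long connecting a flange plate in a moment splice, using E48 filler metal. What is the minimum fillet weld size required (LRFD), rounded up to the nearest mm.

E48XX → F_EXX = 480 MPa.
Total weld length L = 150 mm.
Required throat t_e = P_u / (φ × 0.6 F_EXX × L) = 120 / (0.75 × 0.6 × 480 × 150 × 10⁻³) = 3.704 mm.
Required leg w = t_e / 0.707 = 5.239 mm → use 6 mm.

w = 6 mm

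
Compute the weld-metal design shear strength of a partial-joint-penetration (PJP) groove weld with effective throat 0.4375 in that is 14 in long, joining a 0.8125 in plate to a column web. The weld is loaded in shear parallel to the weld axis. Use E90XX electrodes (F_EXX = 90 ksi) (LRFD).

φR_n ≈ 248 kip

Effective throat (given) t_e = 0.4375 in.
A_we = 0.4375 × 14 = 6.125 in².
F_nw = 0.6 F_EXX = 54 ksi.
φR_n = 0.75 × 54 × 6.125 = 248.1 kip.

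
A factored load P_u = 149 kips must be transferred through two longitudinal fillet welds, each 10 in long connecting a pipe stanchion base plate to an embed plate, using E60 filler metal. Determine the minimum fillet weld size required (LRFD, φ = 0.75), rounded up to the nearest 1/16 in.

w = 7/16 in

E60XX → F_EXX = 60 ksi.
Total weld length L = 20 in.
Required throat t_e = P_u / (φ × 0.6 F_EXX × L) = 149 / (0.75 × 0.6 × 60 × 20) = 0.2759 in.
Required leg w = t_e / 0.707 = 0.3903 in → use 7/16 in.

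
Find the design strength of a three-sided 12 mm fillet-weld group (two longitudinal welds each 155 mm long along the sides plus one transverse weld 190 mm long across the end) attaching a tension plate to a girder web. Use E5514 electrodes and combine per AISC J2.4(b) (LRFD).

E55XX → F_EXX = 550 MPa.
t_e = 0.707 × 12 = 8.484 mm.
R_nwl = 0.6 × 550 × 8.484 × 310 × 10⁻³ = 867.9 kN (longitudinal, 2 welds).
R_nwt = 0.6 × 550 × 8.484 × 190 × 10⁻³ = 531.9 kN (transverse, base value).
(i) R_nwl + R_nwt = 1400 kN; (ii) 0.85 R_nwl + 1.5 R_nwt = 1536 kN.
R_n = max = 1536 kN [governs: (ii)]; φR_n = 1152 kN.

φR_n ≈ 1150 kN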